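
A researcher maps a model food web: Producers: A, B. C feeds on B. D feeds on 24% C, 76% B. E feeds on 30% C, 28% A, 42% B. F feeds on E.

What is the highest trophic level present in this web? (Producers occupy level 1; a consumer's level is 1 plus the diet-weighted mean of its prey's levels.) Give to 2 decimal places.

3.30

C: 1 + 1 = 2
D: 1 + (0.24×2 + 0.76×1) = 2.24
E: 1 + (0.3×2 + 0.28×1 + 0.42×1) = 2.3
F: 1 + 2.3 = 3.3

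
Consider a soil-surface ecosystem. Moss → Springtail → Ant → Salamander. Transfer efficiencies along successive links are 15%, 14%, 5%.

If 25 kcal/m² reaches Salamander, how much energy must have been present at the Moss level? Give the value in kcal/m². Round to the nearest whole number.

Cumulative transfer efficiency: 0.15 × 0.14 × 0.05 = 0.00105
Moss energy = 25 / 0.00105 = 23810 kcal/m²

23810 kcal/m²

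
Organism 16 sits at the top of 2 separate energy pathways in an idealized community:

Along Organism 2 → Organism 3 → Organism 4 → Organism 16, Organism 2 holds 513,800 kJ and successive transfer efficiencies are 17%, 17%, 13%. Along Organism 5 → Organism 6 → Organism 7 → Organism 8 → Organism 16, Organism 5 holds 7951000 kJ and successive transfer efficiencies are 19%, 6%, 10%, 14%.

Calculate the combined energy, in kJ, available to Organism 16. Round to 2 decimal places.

3199.33 kJ

Via Organism 2: 513800 × 0.17 × 0.17 × 0.13 = 1930.3466 kJ
Via Organism 5: 7951000 × 0.19 × 0.06 × 0.1 × 0.14 = 1268.9796 kJ
Total at Organism 16: 1930.3466 + 1268.9796 = 3199.3262 kJ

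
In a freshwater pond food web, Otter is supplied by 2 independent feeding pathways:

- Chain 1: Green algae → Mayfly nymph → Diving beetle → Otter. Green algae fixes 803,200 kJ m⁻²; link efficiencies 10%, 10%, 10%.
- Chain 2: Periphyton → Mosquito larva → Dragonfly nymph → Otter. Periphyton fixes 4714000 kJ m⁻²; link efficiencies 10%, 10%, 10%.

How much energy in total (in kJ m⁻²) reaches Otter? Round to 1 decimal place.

5517.2 kJ m⁻²

Chain 1: 803200 × 0.1 × 0.1 × 0.1 = 803.2 kJ m⁻²
Chain 2: 4714000 × 0.1 × 0.1 × 0.1 = 4714 kJ m⁻²
Total at Otter: 803.2 + 4714 = 5517.2 kJ m⁻²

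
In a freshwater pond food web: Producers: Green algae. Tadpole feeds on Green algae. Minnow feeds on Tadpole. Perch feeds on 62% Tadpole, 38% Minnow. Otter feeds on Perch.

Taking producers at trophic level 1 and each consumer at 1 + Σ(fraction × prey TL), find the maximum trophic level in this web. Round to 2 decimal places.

Tadpole: 1 + 1 = 2
Minnow: 1 + 2 = 3
Perch: 1 + (0.62×2 + 0.38×3) = 3.38
Otter: 1 + 3.38 = 4.38

4.38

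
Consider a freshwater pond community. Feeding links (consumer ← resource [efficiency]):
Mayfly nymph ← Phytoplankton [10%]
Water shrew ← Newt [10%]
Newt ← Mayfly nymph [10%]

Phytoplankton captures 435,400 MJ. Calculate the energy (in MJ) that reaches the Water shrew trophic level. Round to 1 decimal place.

Mayfly nymph: 435400 × 0.1 = 43540 MJ
Newt: 43540 × 0.1 = 4354 MJ
Water shrew: 4354 × 0.1 = 435.4 MJ

435.4 MJ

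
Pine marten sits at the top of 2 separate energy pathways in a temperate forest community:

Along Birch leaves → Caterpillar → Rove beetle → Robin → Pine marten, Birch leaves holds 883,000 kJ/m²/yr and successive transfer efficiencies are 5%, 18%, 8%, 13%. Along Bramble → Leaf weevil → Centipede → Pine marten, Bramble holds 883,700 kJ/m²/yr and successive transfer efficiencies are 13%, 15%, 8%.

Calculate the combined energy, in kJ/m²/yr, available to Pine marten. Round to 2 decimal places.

1461.22 kJ/m²/yr

Via Birch leaves: 883000 × 0.05 × 0.18 × 0.08 × 0.13 = 82.6488 kJ/m²/yr
Via Bramble: 883700 × 0.13 × 0.15 × 0.08 = 1378.572 kJ/m²/yr
Total at Pine marten: 82.6488 + 1378.572 = 1461.2208 kJ/m²/yr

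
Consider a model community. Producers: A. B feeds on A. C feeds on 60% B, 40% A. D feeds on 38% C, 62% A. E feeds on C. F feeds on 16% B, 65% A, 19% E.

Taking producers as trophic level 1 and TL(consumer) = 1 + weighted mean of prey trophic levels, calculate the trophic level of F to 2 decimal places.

2.65

B: 1 + 1 = 2
C: 1 + (0.6×2 + 0.4×1) = 2.6
D: 1 + (0.38×2.6 + 0.62×1) = 2.608
E: 1 + 2.6 = 3.6
F: 1 + (0.16×2 + 0.65×1 + 0.19×3.6) = 2.654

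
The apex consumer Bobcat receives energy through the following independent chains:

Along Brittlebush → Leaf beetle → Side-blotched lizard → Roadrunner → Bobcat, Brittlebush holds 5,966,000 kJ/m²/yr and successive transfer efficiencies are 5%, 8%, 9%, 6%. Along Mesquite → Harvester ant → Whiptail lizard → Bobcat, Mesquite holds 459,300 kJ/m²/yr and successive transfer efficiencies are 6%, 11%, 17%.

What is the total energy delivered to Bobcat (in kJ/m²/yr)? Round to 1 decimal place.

Via Brittlebush: 5966000 × 0.05 × 0.08 × 0.09 × 0.06 = 128.8656 kJ/m²/yr
Via Mesquite: 459300 × 0.06 × 0.11 × 0.17 = 515.3346 kJ/m²/yr
Total at Bobcat: 128.8656 + 515.3346 = 644.2002 kJ/m²/yr

644.2 kJ/m²/yr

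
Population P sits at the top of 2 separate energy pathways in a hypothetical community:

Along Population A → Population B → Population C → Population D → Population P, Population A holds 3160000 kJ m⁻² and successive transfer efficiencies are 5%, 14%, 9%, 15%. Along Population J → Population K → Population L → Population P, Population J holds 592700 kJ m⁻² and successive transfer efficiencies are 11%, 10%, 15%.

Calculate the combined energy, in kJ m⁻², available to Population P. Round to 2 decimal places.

Via Population A: 3160000 × 0.05 × 0.14 × 0.09 × 0.15 = 298.62 kJ m⁻²
Via Population J: 592700 × 0.11 × 0.1 × 0.15 = 977.955 kJ m⁻²
Total at Population P: 298.62 + 977.955 = 1276.575 kJ m⁻²

1276.58 kJ m⁻²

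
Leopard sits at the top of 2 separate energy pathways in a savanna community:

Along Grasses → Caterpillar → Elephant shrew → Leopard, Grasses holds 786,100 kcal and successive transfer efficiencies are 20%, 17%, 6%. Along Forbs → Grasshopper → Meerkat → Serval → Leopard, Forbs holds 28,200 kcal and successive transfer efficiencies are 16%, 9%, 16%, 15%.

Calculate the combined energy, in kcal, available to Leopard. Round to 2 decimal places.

1613.39 kcal

Via Grasses: 786100 × 0.2 × 0.17 × 0.06 = 1603.644 kcal
Via Forbs: 28200 × 0.16 × 0.09 × 0.16 × 0.15 = 9.74592 kcal
Total at Leopard: 1603.644 + 9.74592 = 1613.38992 kcal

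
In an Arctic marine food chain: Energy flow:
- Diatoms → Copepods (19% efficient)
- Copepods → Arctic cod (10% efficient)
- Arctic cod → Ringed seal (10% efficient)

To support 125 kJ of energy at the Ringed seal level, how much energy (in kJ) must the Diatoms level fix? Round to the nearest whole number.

Cumulative transfer efficiency: 0.19 × 0.1 × 0.1 = 0.0019
Diatoms energy = 125 / 0.0019 = 65789 kJ

65789 kJ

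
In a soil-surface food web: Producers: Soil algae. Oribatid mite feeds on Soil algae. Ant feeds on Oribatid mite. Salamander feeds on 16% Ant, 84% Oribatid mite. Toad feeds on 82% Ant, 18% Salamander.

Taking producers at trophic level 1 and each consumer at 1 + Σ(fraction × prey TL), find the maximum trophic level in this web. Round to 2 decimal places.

4.03

Oribatid mite: 1 + 1 = 2
Ant: 1 + 2 = 3
Salamander: 1 + (0.16×3 + 0.84×2) = 3.16
Toad: 1 + (0.82×3 + 0.18×3.16) = 4.0288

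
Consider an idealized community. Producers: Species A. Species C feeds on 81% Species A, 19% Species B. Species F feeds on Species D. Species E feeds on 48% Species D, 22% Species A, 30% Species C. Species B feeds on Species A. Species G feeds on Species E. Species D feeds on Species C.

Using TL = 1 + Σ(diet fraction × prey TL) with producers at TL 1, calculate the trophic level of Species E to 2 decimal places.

3.41

Species B: 1 + 1 = 2
Species C: 1 + (0.81×1 + 0.19×2) = 2.19
Species D: 1 + 2.19 = 3.19
Species E: 1 + (0.48×3.19 + 0.22×1 + 0.3×2.19) = 3.4082
Species F: 1 + 3.19 = 4.19
Species G: 1 + 3.4082 = 4.4082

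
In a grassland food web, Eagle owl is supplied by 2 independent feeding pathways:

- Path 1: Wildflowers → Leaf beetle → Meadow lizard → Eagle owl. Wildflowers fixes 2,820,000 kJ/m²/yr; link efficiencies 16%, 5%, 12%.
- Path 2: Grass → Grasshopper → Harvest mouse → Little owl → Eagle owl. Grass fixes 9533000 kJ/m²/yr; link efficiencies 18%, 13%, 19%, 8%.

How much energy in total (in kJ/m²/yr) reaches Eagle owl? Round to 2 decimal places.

6097.90 kJ/m²/yr

Path 1: 2820000 × 0.16 × 0.05 × 0.12 = 2707.2 kJ/m²/yr
Path 2: 9533000 × 0.18 × 0.13 × 0.19 × 0.08 = 3390.69744 kJ/m²/yr
Total at Eagle owl: 2707.2 + 3390.69744 = 6097.89744 kJ/m²/yr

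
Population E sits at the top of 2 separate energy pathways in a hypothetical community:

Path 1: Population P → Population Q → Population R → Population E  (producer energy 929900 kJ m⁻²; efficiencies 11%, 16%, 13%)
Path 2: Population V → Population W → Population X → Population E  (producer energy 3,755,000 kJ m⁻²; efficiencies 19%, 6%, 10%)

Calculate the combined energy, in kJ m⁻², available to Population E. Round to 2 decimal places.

6408.31 kJ m⁻²

Path 1: 929900 × 0.11 × 0.16 × 0.13 = 2127.6112 kJ m⁻²
Path 2: 3755000 × 0.19 × 0.06 × 0.1 = 4280.7 kJ m⁻²
Total at Population E: 2127.6112 + 4280.7 = 6408.3112 kJ m⁻²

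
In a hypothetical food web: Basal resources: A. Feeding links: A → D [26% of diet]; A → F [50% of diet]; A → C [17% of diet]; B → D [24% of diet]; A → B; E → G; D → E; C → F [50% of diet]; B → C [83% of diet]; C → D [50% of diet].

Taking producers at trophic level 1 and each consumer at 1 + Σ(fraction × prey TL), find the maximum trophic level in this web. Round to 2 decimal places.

B: 1 + 1 = 2
C: 1 + (0.17×1 + 0.83×2) = 2.83
D: 1 + (0.24×2 + 0.5×2.83 + 0.26×1) = 3.155
E: 1 + 3.155 = 4.155
F: 1 + (0.5×1 + 0.5×2.83) = 2.915
G: 1 + 4.155 = 5.155

5.16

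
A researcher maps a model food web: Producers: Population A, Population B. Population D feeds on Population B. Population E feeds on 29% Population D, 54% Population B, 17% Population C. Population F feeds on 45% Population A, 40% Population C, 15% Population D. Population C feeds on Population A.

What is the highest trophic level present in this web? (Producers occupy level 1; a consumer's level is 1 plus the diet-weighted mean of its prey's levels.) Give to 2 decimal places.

2.55

Population C: 1 + 1 = 2
Population D: 1 + 1 = 2
Population E: 1 + (0.29×2 + 0.54×1 + 0.17×2) = 2.46
Population F: 1 + (0.45×1 + 0.4×2 + 0.15×2) = 2.55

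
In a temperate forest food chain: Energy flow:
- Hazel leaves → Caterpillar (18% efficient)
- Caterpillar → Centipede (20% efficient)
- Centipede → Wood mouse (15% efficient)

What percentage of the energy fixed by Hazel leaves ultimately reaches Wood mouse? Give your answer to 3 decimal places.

Product of link efficiencies: 0.18 × 0.2 × 0.15 = 0.0054
As a percentage: 0.0054 × 100 = 0.540%

0.540%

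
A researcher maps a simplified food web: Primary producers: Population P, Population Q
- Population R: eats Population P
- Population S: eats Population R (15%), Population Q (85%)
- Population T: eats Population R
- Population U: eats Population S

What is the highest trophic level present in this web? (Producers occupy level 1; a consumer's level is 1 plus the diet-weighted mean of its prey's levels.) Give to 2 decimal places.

3.15

Population R: 1 + 1 = 2
Population S: 1 + (0.15×2 + 0.85×1) = 2.15
Population T: 1 + 2 = 3
Population U: 1 + 2.15 = 3.15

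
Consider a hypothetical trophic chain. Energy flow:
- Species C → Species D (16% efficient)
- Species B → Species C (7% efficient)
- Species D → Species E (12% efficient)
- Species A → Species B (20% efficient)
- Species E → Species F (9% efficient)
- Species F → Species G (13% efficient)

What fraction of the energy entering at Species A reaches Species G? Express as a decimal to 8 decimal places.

Product of link efficiencies: 0.2 × 0.07 × 0.16 × 0.12 × 0.09 × 0.13 = 0.00000314496

0.00000314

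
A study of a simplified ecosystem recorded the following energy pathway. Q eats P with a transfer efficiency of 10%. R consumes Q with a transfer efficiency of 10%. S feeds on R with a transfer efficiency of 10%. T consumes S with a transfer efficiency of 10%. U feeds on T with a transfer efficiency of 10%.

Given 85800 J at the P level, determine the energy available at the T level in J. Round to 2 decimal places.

8.58 J

Q: 85800 × 0.1 = 8580 J
R: 8580 × 0.1 = 858 J
S: 858 × 0.1 = 85.8 J
T: 85.8 × 0.1 = 8.58 J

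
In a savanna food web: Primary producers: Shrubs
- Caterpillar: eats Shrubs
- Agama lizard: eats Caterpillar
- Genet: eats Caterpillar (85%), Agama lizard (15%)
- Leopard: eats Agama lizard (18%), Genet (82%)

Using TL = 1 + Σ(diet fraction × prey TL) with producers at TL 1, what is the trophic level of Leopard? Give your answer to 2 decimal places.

4.12

Caterpillar: 1 + 1 = 2
Agama lizard: 1 + 2 = 3
Genet: 1 + (0.85×2 + 0.15×3) = 3.15
Leopard: 1 + (0.18×3 + 0.82×3.15) = 4.123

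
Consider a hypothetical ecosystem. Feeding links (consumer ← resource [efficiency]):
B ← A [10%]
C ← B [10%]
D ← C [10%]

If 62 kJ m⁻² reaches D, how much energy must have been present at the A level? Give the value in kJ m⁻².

Cumulative transfer efficiency: 0.1 × 0.1 × 0.1 = 0.001
A energy = 62 / 0.001 = 62000 kJ m⁻²

62000 kJ m⁻²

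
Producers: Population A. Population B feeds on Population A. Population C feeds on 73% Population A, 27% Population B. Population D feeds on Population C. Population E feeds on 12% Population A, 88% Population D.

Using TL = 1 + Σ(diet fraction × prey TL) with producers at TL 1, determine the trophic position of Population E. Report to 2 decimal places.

Population B: 1 + 1 = 2
Population C: 1 + (0.73×1 + 0.27×2) = 2.27
Population D: 1 + 2.27 = 3.27
Population E: 1 + (0.12×1 + 0.88×3.27) = 3.9976

4.00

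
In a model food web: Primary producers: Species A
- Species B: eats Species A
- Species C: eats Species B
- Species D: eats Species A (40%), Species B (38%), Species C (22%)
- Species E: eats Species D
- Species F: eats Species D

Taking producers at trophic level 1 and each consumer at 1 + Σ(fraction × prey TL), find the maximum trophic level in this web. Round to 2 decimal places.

3.82

Species B: 1 + 1 = 2
Species C: 1 + 2 = 3
Species D: 1 + (0.4×1 + 0.38×2 + 0.22×3) = 2.82
Species E: 1 + 2.82 = 3.82
Species F: 1 + 2.82 = 3.82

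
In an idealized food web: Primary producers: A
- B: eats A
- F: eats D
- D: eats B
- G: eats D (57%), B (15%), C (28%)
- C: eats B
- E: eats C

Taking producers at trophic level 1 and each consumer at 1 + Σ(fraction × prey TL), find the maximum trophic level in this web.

4

B: 1 + 1 = 2
C: 1 + 2 = 3
D: 1 + 2 = 3
E: 1 + 3 = 4
F: 1 + 3 = 4
G: 1 + (0.57×3 + 0.15×2 + 0.28×3) = 3.85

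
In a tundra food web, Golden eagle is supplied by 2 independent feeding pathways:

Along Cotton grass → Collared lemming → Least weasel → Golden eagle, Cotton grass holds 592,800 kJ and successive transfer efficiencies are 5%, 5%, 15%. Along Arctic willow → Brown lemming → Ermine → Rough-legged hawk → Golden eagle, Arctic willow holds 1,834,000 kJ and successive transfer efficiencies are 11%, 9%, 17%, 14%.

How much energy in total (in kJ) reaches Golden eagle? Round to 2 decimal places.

654.43 kJ

Via Cotton grass: 592800 × 0.05 × 0.05 × 0.15 = 222.3 kJ
Via Arctic willow: 1834000 × 0.11 × 0.09 × 0.17 × 0.14 = 432.12708 kJ
Total at Golden eagle: 222.3 + 432.12708 = 654.42708 kJ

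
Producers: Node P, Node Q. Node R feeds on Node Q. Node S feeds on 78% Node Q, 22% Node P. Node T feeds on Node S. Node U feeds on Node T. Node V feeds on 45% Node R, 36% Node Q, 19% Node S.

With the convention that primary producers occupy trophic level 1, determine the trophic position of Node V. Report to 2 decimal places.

Node R: 1 + 1 = 2
Node S: 1 + (0.78×1 + 0.22×1) = 2
Node T: 1 + 2 = 3
Node U: 1 + 3 = 4
Node V: 1 + (0.45×2 + 0.36×1 + 0.19×2) = 2.64

2.64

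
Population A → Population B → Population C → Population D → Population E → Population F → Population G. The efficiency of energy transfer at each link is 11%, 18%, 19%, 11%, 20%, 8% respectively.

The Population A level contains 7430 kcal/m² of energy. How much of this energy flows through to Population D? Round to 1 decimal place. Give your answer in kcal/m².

Population B: 7430 × 0.11 = 817.3 kcal/m²
Population C: 817.3 × 0.18 = 147.114 kcal/m²
Population D: 147.114 × 0.19 = 27.95166 kcal/m²

28.0 kcal/m²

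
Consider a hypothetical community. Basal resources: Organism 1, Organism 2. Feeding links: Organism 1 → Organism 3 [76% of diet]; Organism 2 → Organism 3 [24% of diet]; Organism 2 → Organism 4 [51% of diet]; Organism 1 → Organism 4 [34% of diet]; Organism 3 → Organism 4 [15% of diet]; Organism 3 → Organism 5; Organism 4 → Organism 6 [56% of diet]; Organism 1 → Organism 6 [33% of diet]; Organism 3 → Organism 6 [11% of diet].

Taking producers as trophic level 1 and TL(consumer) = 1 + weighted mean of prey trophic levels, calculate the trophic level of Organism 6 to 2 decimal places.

Organism 3: 1 + (0.76×1 + 0.24×1) = 2
Organism 4: 1 + (0.51×1 + 0.34×1 + 0.15×2) = 2.15
Organism 5: 1 + 2 = 3
Organism 6: 1 + (0.56×2.15 + 0.33×1 + 0.11×2) = 2.754

2.75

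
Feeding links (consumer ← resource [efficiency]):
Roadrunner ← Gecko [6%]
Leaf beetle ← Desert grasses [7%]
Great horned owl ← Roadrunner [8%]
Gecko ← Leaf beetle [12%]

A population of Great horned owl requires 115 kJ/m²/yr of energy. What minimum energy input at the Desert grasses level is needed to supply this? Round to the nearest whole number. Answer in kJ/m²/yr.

2852183 kJ/m²/yr

Cumulative transfer efficiency: 0.07 × 0.12 × 0.06 × 0.08 = 0.00004032
Desert grasses energy = 115 / 0.00004032 = 2852183 kJ/m²/yr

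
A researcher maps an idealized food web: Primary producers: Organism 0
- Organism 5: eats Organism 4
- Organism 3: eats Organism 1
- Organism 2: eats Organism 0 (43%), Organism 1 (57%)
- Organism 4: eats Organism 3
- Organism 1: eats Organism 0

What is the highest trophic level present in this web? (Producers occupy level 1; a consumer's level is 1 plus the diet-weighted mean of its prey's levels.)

5

Organism 1: 1 + 1 = 2
Organism 2: 1 + (0.43×1 + 0.57×2) = 2.57
Organism 3: 1 + 2 = 3
Organism 4: 1 + 3 = 4
Organism 5: 1 + 4 = 5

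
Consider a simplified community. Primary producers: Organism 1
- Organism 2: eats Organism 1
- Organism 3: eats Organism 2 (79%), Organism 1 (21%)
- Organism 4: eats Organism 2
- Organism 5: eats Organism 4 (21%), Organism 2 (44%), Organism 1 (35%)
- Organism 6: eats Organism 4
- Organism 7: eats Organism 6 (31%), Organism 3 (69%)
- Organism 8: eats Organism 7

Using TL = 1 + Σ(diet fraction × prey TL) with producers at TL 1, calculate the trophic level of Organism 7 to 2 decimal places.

Organism 2: 1 + 1 = 2
Organism 3: 1 + (0.79×2 + 0.21×1) = 2.79
Organism 4: 1 + 2 = 3
Organism 5: 1 + (0.21×3 + 0.44×2 + 0.35×1) = 2.86
Organism 6: 1 + 3 = 4
Organism 7: 1 + (0.31×4 + 0.69×2.79) = 4.1651
Organism 8: 1 + 4.1651 = 5.1651

4.17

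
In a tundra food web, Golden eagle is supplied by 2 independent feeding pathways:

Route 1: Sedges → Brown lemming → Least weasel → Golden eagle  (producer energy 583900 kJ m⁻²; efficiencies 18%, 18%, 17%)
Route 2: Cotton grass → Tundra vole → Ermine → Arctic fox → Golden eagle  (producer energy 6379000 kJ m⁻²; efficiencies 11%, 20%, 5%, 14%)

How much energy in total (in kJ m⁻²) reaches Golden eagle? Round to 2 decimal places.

4198.49 kJ m⁻²

Route 1: 583900 × 0.18 × 0.18 × 0.17 = 3216.1212 kJ m⁻²
Route 2: 6379000 × 0.11 × 0.2 × 0.05 × 0.14 = 982.366 kJ m⁻²
Total at Golden eagle: 3216.1212 + 982.366 = 4198.4872 kJ m⁻²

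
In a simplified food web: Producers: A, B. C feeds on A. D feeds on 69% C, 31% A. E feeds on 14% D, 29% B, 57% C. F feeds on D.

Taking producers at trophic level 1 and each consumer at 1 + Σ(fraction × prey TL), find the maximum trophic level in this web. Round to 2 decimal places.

C: 1 + 1 = 2
D: 1 + (0.69×2 + 0.31×1) = 2.69
E: 1 + (0.14×2.69 + 0.29×1 + 0.57×2) = 2.8066
F: 1 + 2.69 = 3.69

3.69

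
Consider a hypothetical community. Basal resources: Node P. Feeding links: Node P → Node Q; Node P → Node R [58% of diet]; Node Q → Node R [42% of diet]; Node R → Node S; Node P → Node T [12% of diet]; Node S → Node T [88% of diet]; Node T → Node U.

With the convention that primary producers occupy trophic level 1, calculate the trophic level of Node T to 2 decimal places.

Node Q: 1 + 1 = 2
Node R: 1 + (0.58×1 + 0.42×2) = 2.42
Node S: 1 + 2.42 = 3.42
Node T: 1 + (0.12×1 + 0.88×3.42) = 4.1296
Node U: 1 + 4.1296 = 5.1296

4.13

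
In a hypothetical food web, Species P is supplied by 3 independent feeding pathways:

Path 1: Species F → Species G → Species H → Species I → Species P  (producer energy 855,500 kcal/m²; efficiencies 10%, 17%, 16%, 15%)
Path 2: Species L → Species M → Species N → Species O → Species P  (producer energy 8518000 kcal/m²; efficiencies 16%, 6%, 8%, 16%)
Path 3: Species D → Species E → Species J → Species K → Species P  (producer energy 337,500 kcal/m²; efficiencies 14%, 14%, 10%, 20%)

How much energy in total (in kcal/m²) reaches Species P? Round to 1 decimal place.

Path 1: 855500 × 0.1 × 0.17 × 0.16 × 0.15 = 349.044 kcal/m²
Path 2: 8518000 × 0.16 × 0.06 × 0.08 × 0.16 = 1046.69184 kcal/m²
Path 3: 337500 × 0.14 × 0.14 × 0.1 × 0.2 = 132.3 kcal/m²
Total at Species P: 349.044 + 1046.69184 + 132.3 = 1528.03584 kcal/m²

1528.0 kcal/m²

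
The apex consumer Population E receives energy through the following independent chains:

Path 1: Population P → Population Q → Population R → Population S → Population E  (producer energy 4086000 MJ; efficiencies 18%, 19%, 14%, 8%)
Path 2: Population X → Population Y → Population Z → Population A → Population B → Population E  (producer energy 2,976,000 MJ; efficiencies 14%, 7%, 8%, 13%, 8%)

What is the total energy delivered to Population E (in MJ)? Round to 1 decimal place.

Path 1: 4086000 × 0.18 × 0.19 × 0.14 × 0.08 = 1565.10144 MJ
Path 2: 2976000 × 0.14 × 0.07 × 0.08 × 0.13 × 0.08 = 24.2651136 MJ
Total at Population E: 1565.10144 + 24.2651136 = 1589.3665536 MJ

1589.4 MJ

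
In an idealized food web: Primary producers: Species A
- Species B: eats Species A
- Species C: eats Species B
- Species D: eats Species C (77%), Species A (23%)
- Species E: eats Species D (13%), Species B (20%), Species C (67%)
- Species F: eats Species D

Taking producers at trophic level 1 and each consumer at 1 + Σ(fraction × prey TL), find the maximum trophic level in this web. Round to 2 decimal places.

4.54

Species B: 1 + 1 = 2
Species C: 1 + 2 = 3
Species D: 1 + (0.77×3 + 0.23×1) = 3.54
Species E: 1 + (0.13×3.54 + 0.2×2 + 0.67×3) = 3.8702
Species F: 1 + 3.54 = 4.54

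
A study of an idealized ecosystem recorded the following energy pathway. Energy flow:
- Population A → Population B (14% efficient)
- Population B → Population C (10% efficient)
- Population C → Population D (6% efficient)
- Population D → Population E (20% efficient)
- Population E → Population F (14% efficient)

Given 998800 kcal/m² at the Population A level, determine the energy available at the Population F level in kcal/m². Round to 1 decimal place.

23.5 kcal/m²

Population B: 998800 × 0.14 = 139832 kcal/m²
Population C: 139832 × 0.1 = 13983.2 kcal/m²
Population D: 13983.2 × 0.06 = 838.992 kcal/m²
Population E: 838.992 × 0.2 = 167.7984 kcal/m²
Population F: 167.7984 × 0.14 = 23.491776 kcal/m²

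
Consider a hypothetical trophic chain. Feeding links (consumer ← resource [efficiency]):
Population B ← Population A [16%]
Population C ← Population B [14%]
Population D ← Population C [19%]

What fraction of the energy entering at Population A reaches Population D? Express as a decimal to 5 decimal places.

0.00426

Product of link efficiencies: 0.16 × 0.14 × 0.19 = 0.004256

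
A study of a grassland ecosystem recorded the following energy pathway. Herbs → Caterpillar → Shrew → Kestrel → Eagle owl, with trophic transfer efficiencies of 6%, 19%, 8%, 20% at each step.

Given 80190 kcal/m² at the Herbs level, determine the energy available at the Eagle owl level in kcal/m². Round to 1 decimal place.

14.6 kcal/m²

Caterpillar: 80190 × 0.06 = 4811.4 kcal/m²
Shrew: 4811.4 × 0.19 = 914.166 kcal/m²
Kestrel: 914.166 × 0.08 = 73.13328 kcal/m²
Eagle owl: 73.13328 × 0.2 = 14.626656 kcal/m²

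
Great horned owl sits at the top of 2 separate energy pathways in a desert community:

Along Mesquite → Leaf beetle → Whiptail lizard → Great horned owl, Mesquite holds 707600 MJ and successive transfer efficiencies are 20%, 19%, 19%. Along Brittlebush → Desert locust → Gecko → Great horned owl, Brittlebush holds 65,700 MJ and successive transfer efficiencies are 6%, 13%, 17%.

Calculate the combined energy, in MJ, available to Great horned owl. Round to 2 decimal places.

Via Mesquite: 707600 × 0.2 × 0.19 × 0.19 = 5108.872 MJ
Via Brittlebush: 65700 × 0.06 × 0.13 × 0.17 = 87.1182 MJ
Total at Great horned owl: 5108.872 + 87.1182 = 5195.9902 MJ

5195.99 MJ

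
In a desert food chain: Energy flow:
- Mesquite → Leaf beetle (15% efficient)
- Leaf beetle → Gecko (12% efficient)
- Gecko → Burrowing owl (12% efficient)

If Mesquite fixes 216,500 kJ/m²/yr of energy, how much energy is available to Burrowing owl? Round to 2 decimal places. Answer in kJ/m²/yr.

467.64 kJ/m²/yr

Leaf beetle: 216500 × 0.15 = 32475 kJ/m²/yr
Gecko: 32475 × 0.12 = 3897 kJ/m²/yr
Burrowing owl: 3897 × 0.12 = 467.64 kJ/m²/yr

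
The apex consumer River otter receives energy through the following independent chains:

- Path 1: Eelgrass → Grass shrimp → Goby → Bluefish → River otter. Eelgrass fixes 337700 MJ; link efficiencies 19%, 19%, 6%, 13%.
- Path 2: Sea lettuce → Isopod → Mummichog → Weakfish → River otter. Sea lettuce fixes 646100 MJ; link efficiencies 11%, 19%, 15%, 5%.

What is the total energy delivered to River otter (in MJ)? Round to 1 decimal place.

196.4 MJ

Path 1: 337700 × 0.19 × 0.19 × 0.06 × 0.13 = 95.089566 MJ
Path 2: 646100 × 0.11 × 0.19 × 0.15 × 0.05 = 101.276175 MJ
Total at River otter: 95.089566 + 101.276175 = 196.365741 MJ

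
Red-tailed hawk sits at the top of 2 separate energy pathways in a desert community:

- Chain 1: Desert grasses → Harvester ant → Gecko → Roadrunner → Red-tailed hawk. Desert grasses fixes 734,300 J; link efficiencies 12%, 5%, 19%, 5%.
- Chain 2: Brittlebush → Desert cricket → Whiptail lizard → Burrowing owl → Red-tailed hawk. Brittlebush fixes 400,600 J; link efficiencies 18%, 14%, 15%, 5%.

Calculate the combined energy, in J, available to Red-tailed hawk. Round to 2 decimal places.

117.57 J

Chain 1: 734300 × 0.12 × 0.05 × 0.19 × 0.05 = 41.8551 J
Chain 2: 400600 × 0.18 × 0.14 × 0.15 × 0.05 = 75.7134 J
Total at Red-tailed hawk: 41.8551 + 75.7134 = 117.5685 J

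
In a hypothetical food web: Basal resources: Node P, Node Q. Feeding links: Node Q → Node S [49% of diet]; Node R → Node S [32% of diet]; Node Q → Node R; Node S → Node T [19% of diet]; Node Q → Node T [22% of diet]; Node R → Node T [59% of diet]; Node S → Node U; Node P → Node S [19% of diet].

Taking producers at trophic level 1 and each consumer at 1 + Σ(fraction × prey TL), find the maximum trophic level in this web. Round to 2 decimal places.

3.32

Node R: 1 + 1 = 2
Node S: 1 + (0.49×1 + 0.19×1 + 0.32×2) = 2.32
Node T: 1 + (0.19×2.32 + 0.22×1 + 0.59×2) = 2.8408
Node U: 1 + 2.32 = 3.32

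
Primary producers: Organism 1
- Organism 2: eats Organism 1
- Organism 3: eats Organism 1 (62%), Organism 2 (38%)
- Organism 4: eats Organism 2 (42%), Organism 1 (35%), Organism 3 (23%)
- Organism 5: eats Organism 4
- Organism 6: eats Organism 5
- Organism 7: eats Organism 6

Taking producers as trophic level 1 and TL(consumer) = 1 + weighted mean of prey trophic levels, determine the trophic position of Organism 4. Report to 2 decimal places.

2.74

Organism 2: 1 + 1 = 2
Organism 3: 1 + (0.62×1 + 0.38×2) = 2.38
Organism 4: 1 + (0.42×2 + 0.35×1 + 0.23×2.38) = 2.7374
Organism 5: 1 + 2.7374 = 3.7374
Organism 6: 1 + 3.7374 = 4.7374
Organism 7: 1 + 4.7374 = 5.7374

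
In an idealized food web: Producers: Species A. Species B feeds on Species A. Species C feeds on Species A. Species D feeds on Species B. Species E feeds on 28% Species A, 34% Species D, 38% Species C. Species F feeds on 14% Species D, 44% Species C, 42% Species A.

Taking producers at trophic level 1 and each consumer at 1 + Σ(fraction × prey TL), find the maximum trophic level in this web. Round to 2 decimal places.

3.06

Species B: 1 + 1 = 2
Species C: 1 + 1 = 2
Species D: 1 + 2 = 3
Species E: 1 + (0.28×1 + 0.34×3 + 0.38×2) = 3.06
Species F: 1 + (0.14×3 + 0.44×2 + 0.42×1) = 2.72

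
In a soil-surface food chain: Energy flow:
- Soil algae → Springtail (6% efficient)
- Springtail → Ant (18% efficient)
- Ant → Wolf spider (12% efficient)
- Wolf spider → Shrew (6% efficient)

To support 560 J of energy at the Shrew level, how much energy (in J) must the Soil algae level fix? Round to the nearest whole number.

7201646 J

Cumulative transfer efficiency: 0.06 × 0.18 × 0.12 × 0.06 = 0.00007776
Soil algae energy = 560 / 0.00007776 = 7201646 J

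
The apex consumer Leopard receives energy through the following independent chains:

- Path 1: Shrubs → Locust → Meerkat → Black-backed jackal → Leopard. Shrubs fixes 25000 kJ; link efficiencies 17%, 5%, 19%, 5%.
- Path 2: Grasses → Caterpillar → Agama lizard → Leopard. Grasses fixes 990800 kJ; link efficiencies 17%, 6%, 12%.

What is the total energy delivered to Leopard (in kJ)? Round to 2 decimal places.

Path 1: 25000 × 0.17 × 0.05 × 0.19 × 0.05 = 2.01875 kJ
Path 2: 990800 × 0.17 × 0.06 × 0.12 = 1212.7392 kJ
Total at Leopard: 2.01875 + 1212.7392 = 1214.75795 kJ

1214.76 kJ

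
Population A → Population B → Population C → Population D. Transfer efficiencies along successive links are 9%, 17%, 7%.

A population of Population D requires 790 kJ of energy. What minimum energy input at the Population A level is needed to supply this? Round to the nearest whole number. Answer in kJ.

737628 kJ

Cumulative transfer efficiency: 0.09 × 0.17 × 0.07 = 0.001071
Population A energy = 790 / 0.001071 = 737628 kJ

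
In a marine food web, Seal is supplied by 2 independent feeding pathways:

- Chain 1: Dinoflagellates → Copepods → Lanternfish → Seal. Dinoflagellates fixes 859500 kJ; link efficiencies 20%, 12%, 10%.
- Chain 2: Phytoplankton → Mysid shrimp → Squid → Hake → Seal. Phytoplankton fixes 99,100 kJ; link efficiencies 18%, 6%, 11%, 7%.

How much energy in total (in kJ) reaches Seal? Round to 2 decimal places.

Chain 1: 859500 × 0.2 × 0.12 × 0.1 = 2062.8 kJ
Chain 2: 99100 × 0.18 × 0.06 × 0.11 × 0.07 = 8.241156 kJ
Total at Seal: 2062.8 + 8.241156 = 2071.041156 kJ

2071.04 kJ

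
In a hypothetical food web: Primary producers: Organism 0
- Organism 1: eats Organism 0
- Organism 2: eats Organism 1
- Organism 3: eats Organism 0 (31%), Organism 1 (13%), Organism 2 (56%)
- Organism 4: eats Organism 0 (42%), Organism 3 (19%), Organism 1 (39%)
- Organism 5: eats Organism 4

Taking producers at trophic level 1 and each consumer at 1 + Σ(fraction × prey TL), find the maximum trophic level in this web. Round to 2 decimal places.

3.82

Organism 1: 1 + 1 = 2
Organism 2: 1 + 2 = 3
Organism 3: 1 + (0.31×1 + 0.13×2 + 0.56×3) = 3.25
Organism 4: 1 + (0.42×1 + 0.19×3.25 + 0.39×2) = 2.8175
Organism 5: 1 + 2.8175 = 3.8175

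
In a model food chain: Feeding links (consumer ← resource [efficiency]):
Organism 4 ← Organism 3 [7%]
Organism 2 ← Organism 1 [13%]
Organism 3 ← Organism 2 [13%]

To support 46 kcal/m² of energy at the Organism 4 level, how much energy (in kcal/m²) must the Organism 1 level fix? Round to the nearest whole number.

Cumulative transfer efficiency: 0.13 × 0.13 × 0.07 = 0.001183
Organism 1 energy = 46 / 0.001183 = 38884 kcal/m²

38884 kcal/m²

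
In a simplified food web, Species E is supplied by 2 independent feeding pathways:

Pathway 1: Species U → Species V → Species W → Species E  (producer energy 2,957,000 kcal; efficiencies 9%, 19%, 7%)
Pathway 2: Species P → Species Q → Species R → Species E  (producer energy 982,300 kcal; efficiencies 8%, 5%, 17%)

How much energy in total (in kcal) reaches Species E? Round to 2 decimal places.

4207.49 kcal

Pathway 1: 2957000 × 0.09 × 0.19 × 0.07 = 3539.529 kcal
Pathway 2: 982300 × 0.08 × 0.05 × 0.17 = 667.964 kcal
Total at Species E: 3539.529 + 667.964 = 4207.493 kcal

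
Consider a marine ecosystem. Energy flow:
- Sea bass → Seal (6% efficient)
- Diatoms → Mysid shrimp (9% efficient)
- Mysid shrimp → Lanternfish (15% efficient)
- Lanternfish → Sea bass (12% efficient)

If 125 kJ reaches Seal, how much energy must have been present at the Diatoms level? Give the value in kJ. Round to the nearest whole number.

Cumulative transfer efficiency: 0.09 × 0.15 × 0.12 × 0.06 = 0.0000972
Diatoms energy = 125 / 0.0000972 = 1286008 kJ

1286008 kJ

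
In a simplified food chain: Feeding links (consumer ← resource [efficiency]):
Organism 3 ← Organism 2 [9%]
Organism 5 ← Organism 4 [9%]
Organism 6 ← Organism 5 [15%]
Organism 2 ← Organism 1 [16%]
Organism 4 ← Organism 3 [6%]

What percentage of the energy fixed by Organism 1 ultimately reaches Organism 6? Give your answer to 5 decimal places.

0.00117%

Product of link efficiencies: 0.16 × 0.09 × 0.06 × 0.09 × 0.15 = 0.000011664
As a percentage: 0.000011664 × 100 = 0.00117%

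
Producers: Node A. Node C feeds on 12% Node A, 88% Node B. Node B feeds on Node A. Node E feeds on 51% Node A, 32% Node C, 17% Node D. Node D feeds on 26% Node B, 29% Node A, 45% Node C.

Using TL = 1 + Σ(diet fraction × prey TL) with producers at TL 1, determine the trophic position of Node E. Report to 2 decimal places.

Node B: 1 + 1 = 2
Node C: 1 + (0.12×1 + 0.88×2) = 2.88
Node D: 1 + (0.26×2 + 0.29×1 + 0.45×2.88) = 3.106
Node E: 1 + (0.51×1 + 0.32×2.88 + 0.17×3.106) = 2.95962

2.96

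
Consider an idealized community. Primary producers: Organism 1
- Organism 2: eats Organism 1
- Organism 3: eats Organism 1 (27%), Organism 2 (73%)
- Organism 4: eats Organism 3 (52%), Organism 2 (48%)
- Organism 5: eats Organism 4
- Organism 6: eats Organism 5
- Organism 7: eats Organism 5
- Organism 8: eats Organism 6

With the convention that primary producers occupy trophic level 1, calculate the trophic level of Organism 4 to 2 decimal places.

Organism 2: 1 + 1 = 2
Organism 3: 1 + (0.27×1 + 0.73×2) = 2.73
Organism 4: 1 + (0.52×2.73 + 0.48×2) = 3.3796
Organism 5: 1 + 3.3796 = 4.3796
Organism 6: 1 + 4.3796 = 5.3796
Organism 7: 1 + 4.3796 = 5.3796
Organism 8: 1 + 5.3796 = 6.3796

3.38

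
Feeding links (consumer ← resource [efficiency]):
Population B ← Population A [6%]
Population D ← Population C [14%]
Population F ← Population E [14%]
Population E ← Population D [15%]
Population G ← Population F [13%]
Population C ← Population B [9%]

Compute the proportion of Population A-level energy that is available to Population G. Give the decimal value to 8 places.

Product of link efficiencies: 0.06 × 0.09 × 0.14 × 0.15 × 0.14 × 0.13 = 0.00000206388

0.00000206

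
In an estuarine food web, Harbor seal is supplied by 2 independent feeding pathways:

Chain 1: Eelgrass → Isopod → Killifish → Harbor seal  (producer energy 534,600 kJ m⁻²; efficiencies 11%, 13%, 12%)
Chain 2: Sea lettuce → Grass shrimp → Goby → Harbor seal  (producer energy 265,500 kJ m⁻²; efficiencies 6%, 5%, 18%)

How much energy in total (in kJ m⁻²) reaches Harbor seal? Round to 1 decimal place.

1060.7 kJ m⁻²

Chain 1: 534600 × 0.11 × 0.13 × 0.12 = 917.3736 kJ m⁻²
Chain 2: 265500 × 0.06 × 0.05 × 0.18 = 143.37 kJ m⁻²
Total at Harbor seal: 917.3736 + 143.37 = 1060.7436 kJ m⁻²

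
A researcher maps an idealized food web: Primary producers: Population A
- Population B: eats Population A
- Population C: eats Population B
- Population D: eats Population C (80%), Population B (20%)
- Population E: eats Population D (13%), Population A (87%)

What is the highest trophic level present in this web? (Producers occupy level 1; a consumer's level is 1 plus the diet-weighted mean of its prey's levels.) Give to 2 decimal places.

Population B: 1 + 1 = 2
Population C: 1 + 2 = 3
Population D: 1 + (0.8×3 + 0.2×2) = 3.8
Population E: 1 + (0.13×3.8 + 0.87×1) = 2.364

3.80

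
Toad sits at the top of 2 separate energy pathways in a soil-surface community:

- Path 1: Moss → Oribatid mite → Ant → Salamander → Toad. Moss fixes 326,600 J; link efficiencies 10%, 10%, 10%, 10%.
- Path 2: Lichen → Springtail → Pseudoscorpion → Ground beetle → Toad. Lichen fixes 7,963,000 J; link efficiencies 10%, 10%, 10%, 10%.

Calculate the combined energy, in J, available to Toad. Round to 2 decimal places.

828.96 J

Path 1: 326600 × 0.1 × 0.1 × 0.1 × 0.1 = 32.66 J
Path 2: 7963000 × 0.1 × 0.1 × 0.1 × 0.1 = 796.3 J
Total at Toad: 32.66 + 796.3 = 828.96 J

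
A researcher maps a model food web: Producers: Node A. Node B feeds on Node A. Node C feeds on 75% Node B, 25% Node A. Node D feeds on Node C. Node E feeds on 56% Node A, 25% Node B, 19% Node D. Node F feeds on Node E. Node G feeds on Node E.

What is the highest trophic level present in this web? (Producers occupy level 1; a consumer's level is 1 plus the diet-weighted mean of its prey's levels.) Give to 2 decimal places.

3.77

Node B: 1 + 1 = 2
Node C: 1 + (0.75×2 + 0.25×1) = 2.75
Node D: 1 + 2.75 = 3.75
Node E: 1 + (0.56×1 + 0.25×2 + 0.19×3.75) = 2.7725
Node F: 1 + 2.7725 = 3.7725
Node G: 1 + 2.7725 = 3.7725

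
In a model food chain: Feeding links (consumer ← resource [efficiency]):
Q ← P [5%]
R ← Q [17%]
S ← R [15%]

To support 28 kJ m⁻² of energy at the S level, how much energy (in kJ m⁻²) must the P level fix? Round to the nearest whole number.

21961 kJ m⁻²

Cumulative transfer efficiency: 0.05 × 0.17 × 0.15 = 0.001275
P energy = 28 / 0.001275 = 21961 kJ m⁻²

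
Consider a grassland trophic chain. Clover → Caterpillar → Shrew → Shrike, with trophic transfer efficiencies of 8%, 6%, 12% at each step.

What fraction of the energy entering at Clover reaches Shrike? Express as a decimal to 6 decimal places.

Product of link efficiencies: 0.08 × 0.06 × 0.12 = 0.000576

0.000576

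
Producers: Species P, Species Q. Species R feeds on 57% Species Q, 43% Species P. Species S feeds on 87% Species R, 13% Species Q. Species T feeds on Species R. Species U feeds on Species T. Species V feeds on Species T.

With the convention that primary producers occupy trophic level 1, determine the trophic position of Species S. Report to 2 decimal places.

2.87

Species R: 1 + (0.57×1 + 0.43×1) = 2
Species S: 1 + (0.87×2 + 0.13×1) = 2.87
Species T: 1 + 2 = 3
Species U: 1 + 3 = 4
Species V: 1 + 3 = 4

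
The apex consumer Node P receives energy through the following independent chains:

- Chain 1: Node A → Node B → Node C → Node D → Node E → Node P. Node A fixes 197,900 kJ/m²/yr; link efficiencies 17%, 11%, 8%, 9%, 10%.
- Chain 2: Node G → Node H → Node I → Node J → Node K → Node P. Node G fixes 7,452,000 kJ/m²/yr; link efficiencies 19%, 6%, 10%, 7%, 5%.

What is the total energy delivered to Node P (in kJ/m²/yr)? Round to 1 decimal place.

32.4 kJ/m²/yr

Chain 1: 197900 × 0.17 × 0.11 × 0.08 × 0.09 × 0.1 = 2.6645256 kJ/m²/yr
Chain 2: 7452000 × 0.19 × 0.06 × 0.1 × 0.07 × 0.05 = 29.73348 kJ/m²/yr
Total at Node P: 2.6645256 + 29.73348 = 32.3980056 kJ/m²/yr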